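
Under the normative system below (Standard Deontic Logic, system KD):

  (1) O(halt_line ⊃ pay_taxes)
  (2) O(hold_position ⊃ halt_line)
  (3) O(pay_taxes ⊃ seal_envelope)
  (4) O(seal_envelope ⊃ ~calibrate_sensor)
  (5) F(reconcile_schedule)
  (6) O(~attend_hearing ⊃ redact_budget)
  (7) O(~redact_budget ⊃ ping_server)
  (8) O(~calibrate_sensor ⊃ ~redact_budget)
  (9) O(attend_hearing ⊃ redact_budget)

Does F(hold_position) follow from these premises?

Premises 6 and 9 are O(~attend_hearing ⊃ redact_budget) and O(attend_hearing ⊃ redact_budget); every ideal world satisfies ~attend_hearing or attend_hearing, so in either case redact_budget holds — hence O(redact_budget).
Premise 8, O(~calibrate_sensor ⊃ ~redact_budget), contraposes to O(redact_budget ⊃ calibrate_sensor); with O(redact_budget) we get O(calibrate_sensor).
Premise 4 is O(seal_envelope ⊃ ~calibrate_sensor); contrapositively O(calibrate_sensor ⊃ ~seal_envelope). Since O(calibrate_sensor) holds, K gives O(~seal_envelope).
Premise 3, O(pay_taxes ⊃ seal_envelope), contraposes to O(~seal_envelope ⊃ ~pay_taxes); with O(~seal_envelope) we get O(~pay_taxes).
Premise 1 is O(halt_line ⊃ pay_taxes); contrapositively O(~pay_taxes ⊃ ~halt_line). Since O(~pay_taxes) holds, K gives O(~halt_line).
Premise 2 is O(hold_position ⊃ halt_line); contrapositively O(~halt_line ⊃ ~hold_position). Since O(~halt_line) holds, K gives O(~hold_position).
Premises 5, 7 do not contribute to this derivation.
So O(~hold_position) holds, i.e. F(hold_position). The claim follows.

Yes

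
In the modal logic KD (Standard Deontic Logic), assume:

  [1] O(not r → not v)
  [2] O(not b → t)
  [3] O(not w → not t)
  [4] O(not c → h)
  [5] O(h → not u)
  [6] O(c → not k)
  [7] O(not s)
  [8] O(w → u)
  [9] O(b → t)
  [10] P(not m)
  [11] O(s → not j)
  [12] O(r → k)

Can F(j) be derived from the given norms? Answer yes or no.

No

Premise 11 is O(s → not j), but O(s) is not derivable from the premises, so it does not yield O(not j).
No other premise forces O(not j). An ideal world satisfying every premise can still have j true, so F(j) is not derivable.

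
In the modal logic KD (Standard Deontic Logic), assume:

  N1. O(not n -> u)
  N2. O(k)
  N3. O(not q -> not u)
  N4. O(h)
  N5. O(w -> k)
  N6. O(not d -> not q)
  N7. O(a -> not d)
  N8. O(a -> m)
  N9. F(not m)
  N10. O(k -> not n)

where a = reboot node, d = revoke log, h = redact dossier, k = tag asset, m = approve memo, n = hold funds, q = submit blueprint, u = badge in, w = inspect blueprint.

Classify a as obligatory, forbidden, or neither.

Forbidden

Premise 2 gives O(k).
From O(k) and premise 10, O(k -> not n), we obtain O(not n).
Premise 1 is O(not n -> u); since O(not n), deontic closure gives O(u).
The contrapositive of premise 3 (O(not q -> not u)) is O(u -> q), and O(u) is already established, so O(q).
Premise 6, O(not d -> not q), contraposes to O(q -> d); with O(q) we get O(d).
The contrapositive of premise 7 (O(a -> not d)) is O(d -> not a), and O(d) is already established, so O(not a).
Premises 4, 5, 8, 9 do not contribute to this derivation.
Thus O(not a), which is F(a): a is forbidden.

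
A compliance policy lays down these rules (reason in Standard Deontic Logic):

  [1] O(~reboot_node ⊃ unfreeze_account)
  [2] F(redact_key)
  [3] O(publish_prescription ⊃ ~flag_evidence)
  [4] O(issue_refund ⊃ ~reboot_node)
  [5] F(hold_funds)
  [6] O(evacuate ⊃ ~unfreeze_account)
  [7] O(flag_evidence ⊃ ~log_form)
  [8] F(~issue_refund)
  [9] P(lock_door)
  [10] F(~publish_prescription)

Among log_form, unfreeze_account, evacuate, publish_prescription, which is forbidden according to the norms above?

F(~issue_refund) at premise 8 means O(issue_refund).
With premise 4, O(issue_refund ⊃ ~reboot_node), the K-axiom yields O(~reboot_node).
Premise 1 is O(~reboot_node ⊃ unfreeze_account); since O(~reboot_node), deontic closure gives O(unfreeze_account).
Premise 6, O(evacuate ⊃ ~unfreeze_account), contraposes to O(unfreeze_account ⊃ ~evacuate); with O(unfreeze_account) we get O(~evacuate).
So O(~evacuate) holds, i.e. evacuate is forbidden. None of the other listed options is forbidden under the premises.

evacuate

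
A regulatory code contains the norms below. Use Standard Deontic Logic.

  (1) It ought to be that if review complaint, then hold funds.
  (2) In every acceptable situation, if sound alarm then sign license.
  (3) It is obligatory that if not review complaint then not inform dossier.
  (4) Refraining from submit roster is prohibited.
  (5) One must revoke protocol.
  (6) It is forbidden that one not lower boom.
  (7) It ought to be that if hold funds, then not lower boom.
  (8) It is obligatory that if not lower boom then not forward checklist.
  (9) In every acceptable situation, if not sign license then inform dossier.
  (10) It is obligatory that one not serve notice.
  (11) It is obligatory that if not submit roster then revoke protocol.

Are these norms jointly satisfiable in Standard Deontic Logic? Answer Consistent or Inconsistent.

Premise 11 is O(¬submit_roster → revoke_protocol); even if O(revoke_protocol) held, inferring O(¬submit_roster) would be affirming the consequent — invalid.
So O(¬submit_roster) is not derivable, and the apparent clash with O(submit_roster) does not arise.
A world satisfying every obligation exists (e.g. forward_checklist=false, hold_funds=false, inform_dossier=false, lower_boom=true, review_complaint=false, revoke_protocol=true, serve_notice=false, sign_license=true, sound_alarm=false, submit_roster=true); no atom is both obligatory and forbidden, so the set is consistent.

Consistent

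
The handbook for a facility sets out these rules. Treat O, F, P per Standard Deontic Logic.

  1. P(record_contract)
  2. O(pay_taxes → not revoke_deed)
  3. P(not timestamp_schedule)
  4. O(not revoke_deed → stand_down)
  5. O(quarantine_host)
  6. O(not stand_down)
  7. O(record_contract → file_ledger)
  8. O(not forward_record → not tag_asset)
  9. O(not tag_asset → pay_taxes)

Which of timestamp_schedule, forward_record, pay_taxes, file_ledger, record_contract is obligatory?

forward_record

From premise 6 we have O(not stand_down).
Premise 4 is O(not revoke_deed → stand_down); contrapositively O(not stand_down → revoke_deed). Since O(not stand_down) holds, K gives O(revoke_deed).
The contrapositive of premise 2 (O(pay_taxes → not revoke_deed)) is O(revoke_deed → not pay_taxes), and O(revoke_deed) is already established, so O(not pay_taxes).
Premise 9, O(not tag_asset → pay_taxes), contraposes to O(not pay_taxes → tag_asset); with O(not pay_taxes) we get O(tag_asset).
Premise 8, O(not forward_record → not tag_asset), contraposes to O(tag_asset → forward_record); with O(tag_asset) we get O(forward_record).
So O(forward_record) holds — forward_record is obligatory. None of the other listed options is made obligatory by any chain of premises.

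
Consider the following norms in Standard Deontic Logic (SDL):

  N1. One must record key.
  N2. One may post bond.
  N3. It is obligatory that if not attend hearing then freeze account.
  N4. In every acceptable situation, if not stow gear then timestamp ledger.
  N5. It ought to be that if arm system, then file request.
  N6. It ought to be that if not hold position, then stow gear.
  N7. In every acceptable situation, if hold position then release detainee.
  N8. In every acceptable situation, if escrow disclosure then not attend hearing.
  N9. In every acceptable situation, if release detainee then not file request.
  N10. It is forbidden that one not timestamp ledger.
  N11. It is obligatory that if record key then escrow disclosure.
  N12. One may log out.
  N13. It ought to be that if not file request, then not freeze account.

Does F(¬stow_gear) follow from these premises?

From premise 1 we have O(record_key).
Premise 11 is O(record_key → escrow_disclosure); since O(record_key), deontic closure gives O(escrow_disclosure).
From O(escrow_disclosure) and premise 8, O(escrow_disclosure → ¬attend_hearing), we obtain O(¬attend_hearing).
Premise 3 is O(¬attend_hearing → freeze_account); since O(¬attend_hearing), deontic closure gives O(freeze_account).
The contrapositive of premise 13 (O(¬file_request → ¬freeze_account)) is O(freeze_account → file_request), and O(freeze_account) is already established, so O(file_request).
Premise 9 is O(release_detainee → ¬file_request); contrapositively O(file_request → ¬release_detainee). Since O(file_request) holds, K gives O(¬release_detainee).
Premise 7, O(hold_position → release_detainee), contraposes to O(¬release_detainee → ¬hold_position); with O(¬release_detainee) we get O(¬hold_position).
Applying K to premise 6 (O(¬hold_position → stow_gear)) and O(¬hold_position) yields O(stow_gear).
Premises 2, 4, 5, 10, 12 do not contribute to this derivation.
So O(stow_gear) holds, i.e. F(¬stow_gear). The claim follows.

Yes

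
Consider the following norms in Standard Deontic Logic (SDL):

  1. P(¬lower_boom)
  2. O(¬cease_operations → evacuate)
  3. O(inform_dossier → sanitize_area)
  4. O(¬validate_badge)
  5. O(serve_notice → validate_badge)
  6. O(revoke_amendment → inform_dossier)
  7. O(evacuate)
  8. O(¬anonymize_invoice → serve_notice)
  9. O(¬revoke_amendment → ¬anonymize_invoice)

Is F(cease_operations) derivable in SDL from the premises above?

No

Premise 2 is O(¬cease_operations → evacuate); even if O(evacuate) held, inferring O(¬cease_operations) would be affirming the consequent — invalid.
No other premise forces O(¬cease_operations). An ideal world satisfying every premise can still have cease_operations true, so F(cease_operations) is not derivable.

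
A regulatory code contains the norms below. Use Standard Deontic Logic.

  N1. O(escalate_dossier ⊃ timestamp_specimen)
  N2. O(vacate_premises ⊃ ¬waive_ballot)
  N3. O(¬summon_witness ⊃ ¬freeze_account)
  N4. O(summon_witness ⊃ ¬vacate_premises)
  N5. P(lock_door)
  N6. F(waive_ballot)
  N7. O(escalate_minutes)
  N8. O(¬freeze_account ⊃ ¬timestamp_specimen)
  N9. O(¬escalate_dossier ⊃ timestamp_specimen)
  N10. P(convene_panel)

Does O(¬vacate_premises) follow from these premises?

By case analysis on ¬escalate_dossier: premise 9 gives O(¬escalate_dossier ⊃ timestamp_specimen) and premise 1 gives O(escalate_dossier ⊃ timestamp_specimen), so O(timestamp_specimen) either way.
The contrapositive of premise 8 (O(¬freeze_account ⊃ ¬timestamp_specimen)) is O(timestamp_specimen ⊃ freeze_account), and O(timestamp_specimen) is already established, so O(freeze_account).
Premise 3, O(¬summon_witness ⊃ ¬freeze_account), contraposes to O(freeze_account ⊃ summon_witness); with O(freeze_account) we get O(summon_witness).
Applying K to premise 4 (O(summon_witness ⊃ ¬vacate_premises)) and O(summon_witness) yields O(¬vacate_premises).
Premises 2, 5, 6, 7, 10 do not contribute to this derivation.
So O(¬vacate_premises) follows.

Yes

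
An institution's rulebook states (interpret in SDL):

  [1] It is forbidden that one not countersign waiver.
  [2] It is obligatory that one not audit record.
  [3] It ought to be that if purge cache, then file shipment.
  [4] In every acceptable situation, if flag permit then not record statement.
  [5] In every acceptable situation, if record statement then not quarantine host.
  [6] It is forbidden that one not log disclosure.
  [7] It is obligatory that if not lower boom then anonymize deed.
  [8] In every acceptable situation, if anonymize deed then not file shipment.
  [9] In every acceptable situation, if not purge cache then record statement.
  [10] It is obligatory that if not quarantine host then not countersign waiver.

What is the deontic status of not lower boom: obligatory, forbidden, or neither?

F(¬countersign_waiver) at premise 1 means O(countersign_waiver).
The contrapositive of premise 10 (O(¬quarantine_host → ¬countersign_waiver)) is O(countersign_waiver → quarantine_host), and O(countersign_waiver) is already established, so O(quarantine_host).
The contrapositive of premise 5 (O(record_statement → ¬quarantine_host)) is O(quarantine_host → ¬record_statement), and O(quarantine_host) is already established, so O(¬record_statement).
Premise 9 is O(¬purge_cache → record_statement); contrapositively O(¬record_statement → purge_cache). Since O(¬record_statement) holds, K gives O(purge_cache).
With premise 3, O(purge_cache → file_shipment), the K-axiom yields O(file_shipment).
Premise 8, O(anonymize_deed → ¬file_shipment), contraposes to O(file_shipment → ¬anonymize_deed); with O(file_shipment) we get O(¬anonymize_deed).
Premise 7, O(¬lower_boom → anonymize_deed), contraposes to O(¬anonymize_deed → lower_boom); with O(¬anonymize_deed) we get O(lower_boom).
Premises 2, 4, 6 do not contribute to this derivation.
Thus O(lower_boom), which is F(¬lower_boom): ¬lower_boom is forbidden.

Forbidden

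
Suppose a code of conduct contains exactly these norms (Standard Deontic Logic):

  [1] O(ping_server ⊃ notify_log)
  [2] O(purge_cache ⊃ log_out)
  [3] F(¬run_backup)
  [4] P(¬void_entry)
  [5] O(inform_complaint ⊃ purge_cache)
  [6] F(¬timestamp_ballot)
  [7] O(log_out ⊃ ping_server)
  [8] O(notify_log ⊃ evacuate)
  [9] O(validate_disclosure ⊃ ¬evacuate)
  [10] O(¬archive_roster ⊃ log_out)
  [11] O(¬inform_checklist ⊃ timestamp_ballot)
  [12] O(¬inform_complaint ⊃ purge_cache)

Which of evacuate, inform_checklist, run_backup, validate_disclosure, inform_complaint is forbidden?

validate_disclosure

Premises 12 and 5 cover both cases: O(¬inform_complaint ⊃ purge_cache) and O(inform_complaint ⊃ purge_cache). Since ¬inform_complaint ∨ inform_complaint is a tautology, O(purge_cache) follows.
Applying K to premise 2 (O(purge_cache ⊃ log_out)) and O(purge_cache) yields O(log_out).
Applying K to premise 7 (O(log_out ⊃ ping_server)) and O(log_out) yields O(ping_server).
From O(ping_server) and premise 1, O(ping_server ⊃ notify_log), we obtain O(notify_log).
Premise 8 is O(notify_log ⊃ evacuate); since O(notify_log), deontic closure gives O(evacuate).
Premise 9 is O(validate_disclosure ⊃ ¬evacuate); contrapositively O(evacuate ⊃ ¬validate_disclosure). Since O(evacuate) holds, K gives O(¬validate_disclosure).
So O(¬validate_disclosure) holds, i.e. validate_disclosure is forbidden. None of the other listed options is forbidden under the premises.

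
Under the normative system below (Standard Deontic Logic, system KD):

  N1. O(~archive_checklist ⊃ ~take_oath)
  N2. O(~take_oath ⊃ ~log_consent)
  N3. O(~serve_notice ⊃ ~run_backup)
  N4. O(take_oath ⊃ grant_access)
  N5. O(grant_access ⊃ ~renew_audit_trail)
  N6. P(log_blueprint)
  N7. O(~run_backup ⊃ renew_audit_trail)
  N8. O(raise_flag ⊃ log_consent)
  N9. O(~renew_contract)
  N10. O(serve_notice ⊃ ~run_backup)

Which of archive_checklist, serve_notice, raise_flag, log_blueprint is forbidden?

Premises 10 and 3 cover both cases: O(serve_notice ⊃ ~run_backup) and O(~serve_notice ⊃ ~run_backup). Since serve_notice ∨ ~serve_notice is a tautology, O(~run_backup) follows.
Premise 7 is O(~run_backup ⊃ renew_audit_trail); since O(~run_backup), deontic closure gives O(renew_audit_trail).
Premise 5, O(grant_access ⊃ ~renew_audit_trail), contraposes to O(renew_audit_trail ⊃ ~grant_access); with O(renew_audit_trail) we get O(~grant_access).
Premise 4, O(take_oath ⊃ grant_access), contraposes to O(~grant_access ⊃ ~take_oath); with O(~grant_access) we get O(~take_oath).
From O(~take_oath) and premise 2, O(~take_oath ⊃ ~log_consent), we obtain O(~log_consent).
The contrapositive of premise 8 (O(raise_flag ⊃ log_consent)) is O(~log_consent ⊃ ~raise_flag), and O(~log_consent) is already established, so O(~raise_flag).
So O(~raise_flag) holds, i.e. raise_flag is forbidden. None of the other listed options is forbidden under the premises.

raise_flag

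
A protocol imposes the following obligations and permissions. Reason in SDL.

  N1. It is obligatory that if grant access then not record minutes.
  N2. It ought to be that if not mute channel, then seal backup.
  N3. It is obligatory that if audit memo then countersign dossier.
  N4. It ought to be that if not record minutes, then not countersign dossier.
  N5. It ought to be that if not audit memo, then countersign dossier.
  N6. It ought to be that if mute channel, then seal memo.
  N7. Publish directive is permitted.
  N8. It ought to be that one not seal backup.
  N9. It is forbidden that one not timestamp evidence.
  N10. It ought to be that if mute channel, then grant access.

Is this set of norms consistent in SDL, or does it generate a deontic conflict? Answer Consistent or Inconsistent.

Inconsistent

Premises 3 and 5 are O(audit_memo → countersign_dossier) and O(¬audit_memo → countersign_dossier); every ideal world satisfies audit_memo or ¬audit_memo, so in either case countersign_dossier holds — hence O(countersign_dossier).
The contrapositive of premise 4 (O(¬record_minutes → ¬countersign_dossier)) is O(countersign_dossier → record_minutes), and O(countersign_dossier) is already established, so O(record_minutes).
The contrapositive of premise 1 (O(grant_access → ¬record_minutes)) is O(record_minutes → ¬grant_access), and O(record_minutes) is already established, so O(¬grant_access).
Premise 10 is O(mute_channel → grant_access); contrapositively O(¬grant_access → ¬mute_channel). Since O(¬grant_access) holds, K gives O(¬mute_channel).
Applying K to premise 2 (O(¬mute_channel → seal_backup)) and O(¬mute_channel) yields O(seal_backup).
But premise 8 directly asserts O(¬seal_backup).
We now have both O(seal_backup) and O(¬seal_backup) — seal_backup is simultaneously obligatory and forbidden, violating the D-axiom.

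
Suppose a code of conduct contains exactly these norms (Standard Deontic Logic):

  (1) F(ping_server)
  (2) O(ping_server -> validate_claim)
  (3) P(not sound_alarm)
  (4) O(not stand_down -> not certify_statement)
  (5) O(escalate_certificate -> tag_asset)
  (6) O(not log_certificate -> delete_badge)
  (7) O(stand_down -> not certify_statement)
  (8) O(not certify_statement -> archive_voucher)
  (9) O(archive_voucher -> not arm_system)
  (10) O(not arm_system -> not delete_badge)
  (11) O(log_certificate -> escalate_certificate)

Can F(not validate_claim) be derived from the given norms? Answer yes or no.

Premise 2 is O(ping_server -> validate_claim), but O(ping_server) is not derivable from the premises, so it does not yield O(validate_claim).
No other premise forces O(validate_claim). An ideal world satisfying every premise can still have not validate_claim true, so F(not validate_claim) is not derivable.

No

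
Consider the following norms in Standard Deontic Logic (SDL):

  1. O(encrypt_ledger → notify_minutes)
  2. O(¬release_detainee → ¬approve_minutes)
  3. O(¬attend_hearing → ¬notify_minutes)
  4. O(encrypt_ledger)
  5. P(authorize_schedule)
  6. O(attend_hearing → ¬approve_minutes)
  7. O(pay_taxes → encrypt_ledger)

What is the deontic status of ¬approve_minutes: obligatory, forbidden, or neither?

From premise 4 we have O(encrypt_ledger).
With premise 1, O(encrypt_ledger → notify_minutes), the K-axiom yields O(notify_minutes).
The contrapositive of premise 3 (O(¬attend_hearing → ¬notify_minutes)) is O(notify_minutes → attend_hearing), and O(notify_minutes) is already established, so O(attend_hearing).
Applying K to premise 6 (O(attend_hearing → ¬approve_minutes)) and O(attend_hearing) yields O(¬approve_minutes).
Premises 2, 5, 7 do not contribute to this derivation.
Hence ¬approve_minutes is obligatory.

Obligatory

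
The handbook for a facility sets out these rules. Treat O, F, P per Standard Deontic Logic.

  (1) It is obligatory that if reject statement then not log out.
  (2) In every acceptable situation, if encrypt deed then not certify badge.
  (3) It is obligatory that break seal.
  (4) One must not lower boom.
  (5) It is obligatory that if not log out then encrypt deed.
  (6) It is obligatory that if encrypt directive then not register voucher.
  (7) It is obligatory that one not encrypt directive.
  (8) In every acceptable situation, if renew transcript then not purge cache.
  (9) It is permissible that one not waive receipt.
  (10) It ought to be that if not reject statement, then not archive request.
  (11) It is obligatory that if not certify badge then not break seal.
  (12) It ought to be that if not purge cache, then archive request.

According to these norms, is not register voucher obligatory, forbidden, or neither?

Premise 6 is O(encrypt_directive → ¬register_voucher), but O(encrypt_directive) is not derivable from the premises, so it does not yield O(¬register_voucher).
No premise or chain of K-axiom applications forces O(¬register_voucher), and none forces O(register_voucher). So ¬register_voucher is neither obligatory nor forbidden under these norms.

Neither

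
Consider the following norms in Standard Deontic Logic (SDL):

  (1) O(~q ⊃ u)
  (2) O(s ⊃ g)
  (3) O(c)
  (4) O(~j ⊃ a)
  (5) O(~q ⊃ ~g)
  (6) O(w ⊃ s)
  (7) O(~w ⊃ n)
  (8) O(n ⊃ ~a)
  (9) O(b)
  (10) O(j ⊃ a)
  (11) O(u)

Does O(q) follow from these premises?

By case analysis on j: premise 10 gives O(j ⊃ a) and premise 4 gives O(~j ⊃ a), so O(a) either way.
Premise 8, O(n ⊃ ~a), contraposes to O(a ⊃ ~n); with O(a) we get O(~n).
Premise 7 is O(~w ⊃ n); contrapositively O(~n ⊃ w). Since O(~n) holds, K gives O(w).
Applying K to premise 6 (O(w ⊃ s)) and O(w) yields O(s).
From O(s) and premise 2, O(s ⊃ g), we obtain O(g).
Premise 5, O(~q ⊃ ~g), contraposes to O(g ⊃ q); with O(g) we get O(q).
Premises 1, 3, 9, 11 do not contribute to this derivation.
So O(q) follows.

Yes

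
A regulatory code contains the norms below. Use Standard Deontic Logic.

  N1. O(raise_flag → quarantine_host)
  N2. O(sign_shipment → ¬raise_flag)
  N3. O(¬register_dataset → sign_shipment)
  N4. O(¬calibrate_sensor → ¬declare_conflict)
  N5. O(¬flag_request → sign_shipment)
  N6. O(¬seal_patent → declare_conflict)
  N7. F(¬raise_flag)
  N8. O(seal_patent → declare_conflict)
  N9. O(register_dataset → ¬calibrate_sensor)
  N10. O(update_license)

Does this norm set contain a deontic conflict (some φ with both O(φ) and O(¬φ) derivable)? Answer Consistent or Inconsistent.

Inconsistent

Premises 6 and 8 cover both cases: O(¬seal_patent → declare_conflict) and O(seal_patent → declare_conflict). Since ¬seal_patent ∨ seal_patent is a tautology, O(declare_conflict) follows.
Premise 4 is O(¬calibrate_sensor → ¬declare_conflict); contrapositively O(declare_conflict → calibrate_sensor). Since O(declare_conflict) holds, K gives O(calibrate_sensor).
Premise 9 is O(register_dataset → ¬calibrate_sensor); contrapositively O(calibrate_sensor → ¬register_dataset). Since O(calibrate_sensor) holds, K gives O(¬register_dataset).
Premise 3 is O(¬register_dataset → sign_shipment); since O(¬register_dataset), deontic closure gives O(sign_shipment).
Applying K to premise 2 (O(sign_shipment → ¬raise_flag)) and O(sign_shipment) yields O(¬raise_flag).
However, F(¬raise_flag) at premise 7 amounts to O(raise_flag).
We now have both O(¬raise_flag) and O(raise_flag) — raise_flag is simultaneously obligatory and forbidden, violating the D-axiom.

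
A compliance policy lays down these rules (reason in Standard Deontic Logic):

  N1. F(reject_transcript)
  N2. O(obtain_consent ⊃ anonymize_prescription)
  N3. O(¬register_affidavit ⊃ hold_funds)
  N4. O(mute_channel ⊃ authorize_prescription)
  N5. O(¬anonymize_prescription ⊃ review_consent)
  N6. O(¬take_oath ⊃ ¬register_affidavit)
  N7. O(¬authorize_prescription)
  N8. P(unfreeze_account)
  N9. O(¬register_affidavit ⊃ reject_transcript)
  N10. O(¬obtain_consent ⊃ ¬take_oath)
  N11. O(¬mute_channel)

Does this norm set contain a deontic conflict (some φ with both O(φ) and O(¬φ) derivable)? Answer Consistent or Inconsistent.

Consistent

Premise 4 is O(mute_channel ⊃ authorize_prescription), but O(mute_channel) is not derivable from the premises, so it does not yield O(authorize_prescription).
So O(authorize_prescription) is not derivable, and the apparent clash with O(¬authorize_prescription) does not arise.
A world satisfying every obligation exists (e.g. anonymize_prescription=true, authorize_prescription=false, hold_funds=false, mute_channel=false, obtain_consent=true, register_affidavit=true, reject_transcript=false, review_consent=false, take_oath=true, unfreeze_account=false); no atom is both obligatory and forbidden, so the set is consistent.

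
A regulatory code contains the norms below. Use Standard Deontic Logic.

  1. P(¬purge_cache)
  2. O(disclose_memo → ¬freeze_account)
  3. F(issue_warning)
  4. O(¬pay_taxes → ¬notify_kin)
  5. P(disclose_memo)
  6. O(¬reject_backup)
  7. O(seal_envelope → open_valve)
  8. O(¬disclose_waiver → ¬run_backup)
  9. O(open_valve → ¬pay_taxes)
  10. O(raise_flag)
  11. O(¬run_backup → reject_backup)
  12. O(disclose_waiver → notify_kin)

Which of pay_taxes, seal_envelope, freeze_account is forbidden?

seal_envelope

Premise 6 gives O(¬reject_backup).
Premise 11, O(¬run_backup → reject_backup), contraposes to O(¬reject_backup → run_backup); with O(¬reject_backup) we get O(run_backup).
The contrapositive of premise 8 (O(¬disclose_waiver → ¬run_backup)) is O(run_backup → disclose_waiver), and O(run_backup) is already established, so O(disclose_waiver).
Premise 12 is O(disclose_waiver → notify_kin); since O(disclose_waiver), deontic closure gives O(notify_kin).
Premise 4, O(¬pay_taxes → ¬notify_kin), contraposes to O(notify_kin → pay_taxes); with O(notify_kin) we get O(pay_taxes).
Premise 9 is O(open_valve → ¬pay_taxes); contrapositively O(pay_taxes → ¬open_valve). Since O(pay_taxes) holds, K gives O(¬open_valve).
Premise 7 is O(seal_envelope → open_valve); contrapositively O(¬open_valve → ¬seal_envelope). Since O(¬open_valve) holds, K gives O(¬seal_envelope).
So O(¬seal_envelope) holds, i.e. seal_envelope is forbidden. None of the other listed options is forbidden under the premises.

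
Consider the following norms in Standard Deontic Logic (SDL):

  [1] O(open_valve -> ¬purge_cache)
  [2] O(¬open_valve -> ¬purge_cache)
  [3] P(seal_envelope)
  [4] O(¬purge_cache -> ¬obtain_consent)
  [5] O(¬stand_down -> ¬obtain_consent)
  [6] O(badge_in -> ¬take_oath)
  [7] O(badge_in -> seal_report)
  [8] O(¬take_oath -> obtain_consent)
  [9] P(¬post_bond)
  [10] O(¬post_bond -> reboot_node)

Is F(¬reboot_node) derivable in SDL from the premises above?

No

Premise 10 is O(¬post_bond -> reboot_node), but O(¬post_bond) is not derivable from the premises (the permission P(¬post_bond) asserts only ¬O(post_bond), not O(¬post_bond)), so it does not yield O(reboot_node).
No other premise forces O(reboot_node). An ideal world satisfying every premise can still have ¬reboot_node true, so F(¬reboot_node) is not derivable.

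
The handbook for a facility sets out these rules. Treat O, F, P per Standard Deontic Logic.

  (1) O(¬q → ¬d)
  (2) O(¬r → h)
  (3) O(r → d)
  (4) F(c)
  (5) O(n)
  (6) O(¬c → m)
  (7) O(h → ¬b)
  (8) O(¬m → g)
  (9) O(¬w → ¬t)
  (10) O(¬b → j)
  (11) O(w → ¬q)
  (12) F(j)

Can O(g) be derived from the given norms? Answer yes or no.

No

Premise 8 is O(¬m → g), but O(¬m) is not derivable from the premises, so it does not yield O(g).
No other premise forces O(g). An ideal world satisfying every premise can still have g false, so O(g) is not derivable.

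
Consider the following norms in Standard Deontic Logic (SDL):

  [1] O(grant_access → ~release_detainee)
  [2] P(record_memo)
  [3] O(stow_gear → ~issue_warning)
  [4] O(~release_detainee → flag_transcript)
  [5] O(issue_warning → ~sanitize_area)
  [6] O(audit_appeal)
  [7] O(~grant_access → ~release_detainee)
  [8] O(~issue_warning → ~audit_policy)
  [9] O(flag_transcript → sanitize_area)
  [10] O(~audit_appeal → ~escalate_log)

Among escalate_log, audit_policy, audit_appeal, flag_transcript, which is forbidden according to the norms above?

audit_policy

By case analysis on ~grant_access: premise 7 gives O(~grant_access → ~release_detainee) and premise 1 gives O(grant_access → ~release_detainee), so O(~release_detainee) either way.
Premise 4 is O(~release_detainee → flag_transcript); since O(~release_detainee), deontic closure gives O(flag_transcript).
From O(flag_transcript) and premise 9, O(flag_transcript → sanitize_area), we obtain O(sanitize_area).
Premise 5 is O(issue_warning → ~sanitize_area); contrapositively O(sanitize_area → ~issue_warning). Since O(sanitize_area) holds, K gives O(~issue_warning).
With premise 8, O(~issue_warning → ~audit_policy), the K-axiom yields O(~audit_policy).
So O(~audit_policy) holds, i.e. audit_policy is forbidden. None of the other listed options is forbidden under the premises.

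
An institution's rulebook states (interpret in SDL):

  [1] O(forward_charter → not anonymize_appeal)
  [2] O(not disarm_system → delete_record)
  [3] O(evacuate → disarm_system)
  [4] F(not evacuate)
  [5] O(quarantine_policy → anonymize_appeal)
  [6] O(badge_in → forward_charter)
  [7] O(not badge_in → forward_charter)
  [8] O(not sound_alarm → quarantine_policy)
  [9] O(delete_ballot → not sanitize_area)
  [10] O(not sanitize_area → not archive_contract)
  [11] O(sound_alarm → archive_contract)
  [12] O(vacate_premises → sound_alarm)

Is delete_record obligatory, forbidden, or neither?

Premise 2 is O(not disarm_system → delete_record), but O(not disarm_system) is not derivable from the premises, so it does not yield O(delete_record).
No premise or chain of K-axiom applications forces O(delete_record), and none forces O(not delete_record). So delete_record is neither obligatory nor forbidden under these norms.

Neither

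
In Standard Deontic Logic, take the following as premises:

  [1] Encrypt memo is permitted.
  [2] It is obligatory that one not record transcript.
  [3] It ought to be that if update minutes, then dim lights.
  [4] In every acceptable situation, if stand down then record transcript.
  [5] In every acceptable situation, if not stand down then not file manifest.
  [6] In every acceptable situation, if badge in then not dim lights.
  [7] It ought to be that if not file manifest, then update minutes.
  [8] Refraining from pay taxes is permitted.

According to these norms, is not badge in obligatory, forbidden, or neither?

Premise 2 states O(¬record_transcript) outright.
The contrapositive of premise 4 (O(stand_down → record_transcript)) is O(¬record_transcript → ¬stand_down), and O(¬record_transcript) is already established, so O(¬stand_down).
Applying K to premise 5 (O(¬stand_down → ¬file_manifest)) and O(¬stand_down) yields O(¬file_manifest).
From O(¬file_manifest) and premise 7, O(¬file_manifest → update_minutes), we obtain O(update_minutes).
Premise 3 is O(update_minutes → dim_lights); since O(update_minutes), deontic closure gives O(dim_lights).
The contrapositive of premise 6 (O(badge_in → ¬dim_lights)) is O(dim_lights → ¬badge_in), and O(dim_lights) is already established, so O(¬badge_in).
Premises 1, 8 do not contribute to this derivation.
Hence ¬badge_in is obligatory.

Obligatory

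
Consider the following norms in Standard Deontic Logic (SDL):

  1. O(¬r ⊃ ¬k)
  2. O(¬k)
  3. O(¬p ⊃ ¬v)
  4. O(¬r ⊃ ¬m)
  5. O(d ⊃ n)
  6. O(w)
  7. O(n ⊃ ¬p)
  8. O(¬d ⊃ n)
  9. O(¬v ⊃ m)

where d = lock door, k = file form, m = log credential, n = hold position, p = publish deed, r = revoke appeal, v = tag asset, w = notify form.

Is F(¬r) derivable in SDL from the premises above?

By case analysis on d: premise 5 gives O(d ⊃ n) and premise 8 gives O(¬d ⊃ n), so O(n) either way.
Premise 7 is O(n ⊃ ¬p); since O(n), deontic closure gives O(¬p).
From O(¬p) and premise 3, O(¬p ⊃ ¬v), we obtain O(¬v).
With premise 9, O(¬v ⊃ m), the K-axiom yields O(m).
Premise 4, O(¬r ⊃ ¬m), contraposes to O(m ⊃ r); with O(m) we get O(r).
Premises 1, 2, 6 do not contribute to this derivation.
So O(r) holds, i.e. F(¬r). The claim follows.

Yes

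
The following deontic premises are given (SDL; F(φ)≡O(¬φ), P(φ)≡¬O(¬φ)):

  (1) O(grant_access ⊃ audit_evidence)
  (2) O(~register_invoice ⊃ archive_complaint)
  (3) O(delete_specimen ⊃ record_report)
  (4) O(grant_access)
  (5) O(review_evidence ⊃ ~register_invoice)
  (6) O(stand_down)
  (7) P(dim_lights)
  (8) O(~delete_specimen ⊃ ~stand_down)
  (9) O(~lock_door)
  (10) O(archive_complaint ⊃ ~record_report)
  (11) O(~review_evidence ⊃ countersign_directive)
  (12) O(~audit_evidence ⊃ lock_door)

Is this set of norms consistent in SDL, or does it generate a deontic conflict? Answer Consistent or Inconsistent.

Consistent

Premise 12 is O(~audit_evidence ⊃ lock_door), but O(~audit_evidence) is not derivable from the premises, so it does not yield O(lock_door).
So O(lock_door) is not derivable, and the apparent clash with O(~lock_door) does not arise.
A world satisfying every obligation exists (e.g. archive_complaint=false, audit_evidence=true, countersign_directive=true, delete_specimen=true, dim_lights=false, grant_access=true, lock_door=false, record_report=true, register_invoice=true, review_evidence=false, stand_down=true); no atom is both obligatory and forbidden, so the set is consistent.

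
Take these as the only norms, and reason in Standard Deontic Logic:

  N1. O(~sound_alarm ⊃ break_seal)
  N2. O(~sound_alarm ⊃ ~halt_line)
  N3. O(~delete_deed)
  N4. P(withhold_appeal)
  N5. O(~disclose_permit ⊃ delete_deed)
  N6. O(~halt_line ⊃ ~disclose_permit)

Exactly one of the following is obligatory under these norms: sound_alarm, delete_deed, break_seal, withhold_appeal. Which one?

sound_alarm

Premise 3 states O(~delete_deed) outright.
The contrapositive of premise 5 (O(~disclose_permit ⊃ delete_deed)) is O(~delete_deed ⊃ disclose_permit), and O(~delete_deed) is already established, so O(disclose_permit).
Premise 6, O(~halt_line ⊃ ~disclose_permit), contraposes to O(disclose_permit ⊃ halt_line); with O(disclose_permit) we get O(halt_line).
The contrapositive of premise 2 (O(~sound_alarm ⊃ ~halt_line)) is O(halt_line ⊃ sound_alarm), and O(halt_line) is already established, so O(sound_alarm).
So O(sound_alarm) holds — sound_alarm is obligatory. None of the other listed options is made obligatory by any chain of premises.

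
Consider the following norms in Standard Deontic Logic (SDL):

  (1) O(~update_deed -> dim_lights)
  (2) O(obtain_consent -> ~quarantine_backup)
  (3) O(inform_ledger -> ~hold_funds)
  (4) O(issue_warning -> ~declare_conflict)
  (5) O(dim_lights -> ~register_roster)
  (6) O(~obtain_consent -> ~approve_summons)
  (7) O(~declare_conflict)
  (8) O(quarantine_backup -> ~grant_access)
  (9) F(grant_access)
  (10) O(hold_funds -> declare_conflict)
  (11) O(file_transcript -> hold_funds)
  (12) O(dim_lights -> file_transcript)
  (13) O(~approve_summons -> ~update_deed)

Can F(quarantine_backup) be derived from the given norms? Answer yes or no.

Premise 7 states O(~declare_conflict) outright.
Premise 10 is O(hold_funds -> declare_conflict); contrapositively O(~declare_conflict -> ~hold_funds). Since O(~declare_conflict) holds, K gives O(~hold_funds).
Premise 11 is O(file_transcript -> hold_funds); contrapositively O(~hold_funds -> ~file_transcript). Since O(~hold_funds) holds, K gives O(~file_transcript).
The contrapositive of premise 12 (O(dim_lights -> file_transcript)) is O(~file_transcript -> ~dim_lights), and O(~file_transcript) is already established, so O(~dim_lights).
Premise 1 is O(~update_deed -> dim_lights); contrapositively O(~dim_lights -> update_deed). Since O(~dim_lights) holds, K gives O(update_deed).
The contrapositive of premise 13 (O(~approve_summons -> ~update_deed)) is O(update_deed -> approve_summons), and O(update_deed) is already established, so O(approve_summons).
The contrapositive of premise 6 (O(~obtain_consent -> ~approve_summons)) is O(approve_summons -> obtain_consent), and O(approve_summons) is already established, so O(obtain_consent).
Applying K to premise 2 (O(obtain_consent -> ~quarantine_backup)) and O(obtain_consent) yields O(~quarantine_backup).
Premises 3, 4, 5, 8, 9 do not contribute to this derivation.
So O(~quarantine_backup) holds, i.e. F(quarantine_backup). The claim follows.

Yes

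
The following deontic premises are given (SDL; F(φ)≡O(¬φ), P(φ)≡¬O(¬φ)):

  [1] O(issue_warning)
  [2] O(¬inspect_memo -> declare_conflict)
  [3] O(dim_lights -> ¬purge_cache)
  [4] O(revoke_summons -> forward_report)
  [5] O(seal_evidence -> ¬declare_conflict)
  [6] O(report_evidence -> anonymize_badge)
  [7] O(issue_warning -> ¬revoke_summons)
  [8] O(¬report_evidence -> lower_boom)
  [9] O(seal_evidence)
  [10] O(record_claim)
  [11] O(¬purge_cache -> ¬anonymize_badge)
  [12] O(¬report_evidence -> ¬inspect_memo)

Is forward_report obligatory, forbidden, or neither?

Premise 4 is O(revoke_summons -> forward_report), but O(revoke_summons) is not derivable from the premises, so it does not yield O(forward_report).
No premise or chain of K-axiom applications forces O(forward_report), and none forces O(¬forward_report). So forward_report is neither obligatory nor forbidden under these norms.

Neither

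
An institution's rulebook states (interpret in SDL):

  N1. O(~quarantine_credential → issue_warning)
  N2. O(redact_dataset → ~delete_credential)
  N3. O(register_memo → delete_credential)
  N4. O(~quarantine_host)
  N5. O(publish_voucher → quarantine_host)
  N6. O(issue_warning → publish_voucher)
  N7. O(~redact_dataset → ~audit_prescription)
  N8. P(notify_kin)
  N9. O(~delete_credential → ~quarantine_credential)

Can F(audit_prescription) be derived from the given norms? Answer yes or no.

From premise 4 we have O(~quarantine_host).
The contrapositive of premise 5 (O(publish_voucher → quarantine_host)) is O(~quarantine_host → ~publish_voucher), and O(~quarantine_host) is already established, so O(~publish_voucher).
Premise 6, O(issue_warning → publish_voucher), contraposes to O(~publish_voucher → ~issue_warning); with O(~publish_voucher) we get O(~issue_warning).
Premise 1, O(~quarantine_credential → issue_warning), contraposes to O(~issue_warning → quarantine_credential); with O(~issue_warning) we get O(quarantine_credential).
Premise 9 is O(~delete_credential → ~quarantine_credential); contrapositively O(quarantine_credential → delete_credential). Since O(quarantine_credential) holds, K gives O(delete_credential).
Premise 2 is O(redact_dataset → ~delete_credential); contrapositively O(delete_credential → ~redact_dataset). Since O(delete_credential) holds, K gives O(~redact_dataset).
Applying K to premise 7 (O(~redact_dataset → ~audit_prescription)) and O(~redact_dataset) yields O(~audit_prescription).
Premises 3, 8 do not contribute to this derivation.
So O(~audit_prescription) holds, i.e. F(audit_prescription). The claim follows.

Yes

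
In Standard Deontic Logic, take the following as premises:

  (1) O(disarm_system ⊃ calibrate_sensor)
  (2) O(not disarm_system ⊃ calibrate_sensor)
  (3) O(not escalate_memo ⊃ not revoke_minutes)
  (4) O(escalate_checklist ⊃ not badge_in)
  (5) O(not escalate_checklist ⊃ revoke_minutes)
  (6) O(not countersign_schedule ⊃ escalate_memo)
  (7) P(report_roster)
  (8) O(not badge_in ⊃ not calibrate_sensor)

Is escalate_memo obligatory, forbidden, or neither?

By case analysis on disarm_system: premise 1 gives O(disarm_system ⊃ calibrate_sensor) and premise 2 gives O(not disarm_system ⊃ calibrate_sensor), so O(calibrate_sensor) either way.
The contrapositive of premise 8 (O(not badge_in ⊃ not calibrate_sensor)) is O(calibrate_sensor ⊃ badge_in), and O(calibrate_sensor) is already established, so O(badge_in).
Premise 4 is O(escalate_checklist ⊃ not badge_in); contrapositively O(badge_in ⊃ not escalate_checklist). Since O(badge_in) holds, K gives O(not escalate_checklist).
Premise 5 is O(not escalate_checklist ⊃ revoke_minutes); since O(not escalate_checklist), deontic closure gives O(revoke_minutes).
The contrapositive of premise 3 (O(not escalate_memo ⊃ not revoke_minutes)) is O(revoke_minutes ⊃ escalate_memo), and O(revoke_minutes) is already established, so O(escalate_memo).
Premises 6, 7 do not contribute to this derivation.
Hence escalate_memo is obligatory.

Obligatory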